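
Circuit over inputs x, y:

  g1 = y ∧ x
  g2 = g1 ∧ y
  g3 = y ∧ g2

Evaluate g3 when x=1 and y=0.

g1 = 0 ∧ 1 = 0
g2 = 0 ∧ 0 = 0
g3 = 0 ∧ 0 = 0

0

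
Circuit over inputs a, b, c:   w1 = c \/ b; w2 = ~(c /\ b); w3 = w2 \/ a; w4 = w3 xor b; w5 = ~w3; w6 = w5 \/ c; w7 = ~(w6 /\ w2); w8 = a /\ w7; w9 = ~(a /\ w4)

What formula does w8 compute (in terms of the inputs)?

w2 = ~(c /\ b)
w3 = w2 \/ a = (~(c /\ b)) \/ a
w5 = ~w3 = ~((~(c /\ b)) \/ a)
w6 = w5 \/ c = ~((~(c /\ b)) \/ a) \/ c
w7 = ~(w6 /\ w2) = ~((~((~(c /\ b)) \/ a) \/ c) /\ (~(c /\ b)))
w8 = a /\ w7 = a /\ (~((~((~(c /\ b)) \/ a) \/ c) /\ (~(c /\ b))))

a /\ (~((~((~(c /\ b)) \/ a) \/ c) /\ (~(c /\ b))))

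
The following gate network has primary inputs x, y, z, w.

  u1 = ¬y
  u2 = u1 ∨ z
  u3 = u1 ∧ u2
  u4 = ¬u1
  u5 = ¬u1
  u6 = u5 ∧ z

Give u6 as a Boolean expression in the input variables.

u1 = ¬y
u5 = ¬u1 = ¬¬y
u6 = u5 ∧ z = ¬¬y ∧ z

¬¬y ∧ z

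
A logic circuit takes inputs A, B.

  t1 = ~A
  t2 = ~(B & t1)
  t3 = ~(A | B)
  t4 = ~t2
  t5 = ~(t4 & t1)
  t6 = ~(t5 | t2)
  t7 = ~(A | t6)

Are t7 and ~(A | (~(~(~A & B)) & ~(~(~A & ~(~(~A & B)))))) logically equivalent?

t1 = ~A
t2 = ~(B & t1) = ~(B & ~A)
t4 = ~t2 = ~(~(B & ~A))
t5 = ~(t4 & t1) = ~(~(~(B & ~A)) & ~A)
t6 = ~(t5 | t2) = ~((~(~(~(B & ~A)) & ~A)) | (~(B & ~A)))
t7 = ~(A | t6) = ~(A | (~((~(~(~(B & ~A)) & ~A)) | (~(B & ~A)))))
At A=0, B=1: circuit gives 0, formula gives 0.
At A=0, B=0: circuit gives 1, formula gives 1.
Agrees on all 4 inputs.

Yes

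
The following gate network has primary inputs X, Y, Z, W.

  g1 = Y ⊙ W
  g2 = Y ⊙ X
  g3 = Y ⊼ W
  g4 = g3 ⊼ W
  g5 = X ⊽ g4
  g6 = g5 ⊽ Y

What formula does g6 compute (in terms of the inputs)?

g3 = Y ⊼ W
g4 = g3 ⊼ W = (Y ⊼ W) ⊼ W
g5 = X ⊽ g4 = X ⊽ ((Y ⊼ W) ⊼ W)
g6 = g5 ⊽ Y = (X ⊽ ((Y ⊼ W) ⊼ W)) ⊽ Y

(X ⊽ ((Y ⊼ W) ⊼ W)) ⊽ Y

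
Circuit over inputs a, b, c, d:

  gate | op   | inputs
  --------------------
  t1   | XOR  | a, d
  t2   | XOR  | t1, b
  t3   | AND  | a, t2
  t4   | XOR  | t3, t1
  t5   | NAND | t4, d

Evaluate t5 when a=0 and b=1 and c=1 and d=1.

t1 = 0 XOR 1 = 1
t2 = 1 XOR 1 = 0
t3 = 0 AND 0 = 0
t4 = 0 XOR 1 = 1
t5 = 1 NAND 1 = 0

0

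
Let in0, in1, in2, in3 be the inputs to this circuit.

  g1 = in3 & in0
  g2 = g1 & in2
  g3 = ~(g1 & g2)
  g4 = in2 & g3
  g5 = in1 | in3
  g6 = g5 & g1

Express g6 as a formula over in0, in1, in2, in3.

(in1 | in3) & (in3 & in0)

g1 = in3 & in0
g5 = in1 | in3
g6 = g5 & g1 = (in1 | in3) & (in3 & in0)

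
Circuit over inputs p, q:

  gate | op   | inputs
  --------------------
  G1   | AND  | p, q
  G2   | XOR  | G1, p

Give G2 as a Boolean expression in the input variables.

G1 = p AND q
G2 = G1 XOR p = (p AND q) XOR p

(p AND q) XOR p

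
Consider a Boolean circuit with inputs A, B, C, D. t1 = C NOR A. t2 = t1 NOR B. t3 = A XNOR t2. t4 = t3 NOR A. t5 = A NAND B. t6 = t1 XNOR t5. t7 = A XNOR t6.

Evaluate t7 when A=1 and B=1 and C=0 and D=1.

1

t1 = 0 NOR 1 = 0
t5 = 1 NAND 1 = 0
t6 = 0 XNOR 0 = 1
t7 = 1 XNOR 1 = 1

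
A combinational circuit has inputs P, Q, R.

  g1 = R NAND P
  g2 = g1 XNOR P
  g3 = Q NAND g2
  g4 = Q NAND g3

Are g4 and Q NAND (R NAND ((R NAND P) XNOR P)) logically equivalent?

g1 = R NAND P
g2 = g1 XNOR P = (R NAND P) XNOR P
g3 = Q NAND g2 = Q NAND ((R NAND P) XNOR P)
g4 = Q NAND g3 = Q NAND (Q NAND ((R NAND P) XNOR P))
At P=1, Q=1, R=0: circuit gives 1, formula gives 0.

No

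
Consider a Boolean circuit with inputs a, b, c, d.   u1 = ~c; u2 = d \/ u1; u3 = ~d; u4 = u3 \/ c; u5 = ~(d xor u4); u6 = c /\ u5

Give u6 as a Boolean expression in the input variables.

c /\ (~(d xor (~d \/ c)))

u3 = ~d
u4 = u3 \/ c = ~d \/ c
u5 = ~(d xor u4) = ~(d xor (~d \/ c))
u6 = c /\ u5 = c /\ (~(d xor (~d \/ c)))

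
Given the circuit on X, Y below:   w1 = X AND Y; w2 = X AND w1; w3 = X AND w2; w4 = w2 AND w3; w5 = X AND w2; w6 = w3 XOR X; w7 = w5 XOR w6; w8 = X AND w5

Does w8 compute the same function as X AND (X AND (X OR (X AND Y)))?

w1 = X AND Y
w2 = X AND w1 = X AND (X AND Y)
w5 = X AND w2 = X AND (X AND (X AND Y))
w8 = X AND w5 = X AND (X AND (X AND (X AND Y)))
At X=1, Y=0: circuit gives 0, formula gives 1.

No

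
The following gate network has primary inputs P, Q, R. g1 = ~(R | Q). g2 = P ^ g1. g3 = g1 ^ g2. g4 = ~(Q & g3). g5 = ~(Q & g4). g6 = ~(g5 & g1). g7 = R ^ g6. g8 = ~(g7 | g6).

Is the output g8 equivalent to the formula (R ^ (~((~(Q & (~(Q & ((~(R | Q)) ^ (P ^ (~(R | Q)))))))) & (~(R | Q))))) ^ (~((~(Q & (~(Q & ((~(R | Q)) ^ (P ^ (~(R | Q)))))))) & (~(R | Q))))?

g1 = ~(R | Q)
g2 = P ^ g1 = P ^ (~(R | Q))
g3 = g1 ^ g2 = (~(R | Q)) ^ (P ^ (~(R | Q)))
g4 = ~(Q & g3) = ~(Q & ((~(R | Q)) ^ (P ^ (~(R | Q)))))
g5 = ~(Q & g4) = ~(Q & (~(Q & ((~(R | Q)) ^ (P ^ (~(R | Q)))))))
g6 = ~(g5 & g1) = ~((~(Q & (~(Q & ((~(R | Q)) ^ (P ^ (~(R | Q)))))))) & (~(R | Q)))
g7 = R ^ g6 = R ^ (~((~(Q & (~(Q & ((~(R | Q)) ^ (P ^ (~(R | Q)))))))) & (~(R | Q))))
g8 = ~(g7 | g6) = ~((R ^ (~((~(Q & (~(Q & ((~(R | Q)) ^ (P ^ (~(R | Q)))))))) & (~(R | Q))))) | (~((~(Q & (~(Q & ((~(R | Q)) ^ (P ^ (~(R | Q)))))))) & (~(R | Q)))))
At P=0, Q=0, R=0: circuit gives 1, formula gives 0.

No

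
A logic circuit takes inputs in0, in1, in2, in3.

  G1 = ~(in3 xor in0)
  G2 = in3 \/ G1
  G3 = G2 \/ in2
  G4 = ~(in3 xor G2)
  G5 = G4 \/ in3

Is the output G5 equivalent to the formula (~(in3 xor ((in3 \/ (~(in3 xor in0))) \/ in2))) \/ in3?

G1 = ~(in3 xor in0)
G2 = in3 \/ G1 = in3 \/ (~(in3 xor in0))
G4 = ~(in3 xor G2) = ~(in3 xor (in3 \/ (~(in3 xor in0))))
G5 = G4 \/ in3 = (~(in3 xor (in3 \/ (~(in3 xor in0))))) \/ in3
At in0=1, in1=0, in2=1, in3=0: circuit gives 1, formula gives 0.

No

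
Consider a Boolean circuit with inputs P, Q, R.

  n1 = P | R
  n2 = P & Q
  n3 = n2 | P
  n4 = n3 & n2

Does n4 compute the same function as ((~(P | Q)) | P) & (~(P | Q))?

n2 = P & Q
n3 = n2 | P = (P & Q) | P
n4 = n3 & n2 = ((P & Q) | P) & (P & Q)
At P=0, Q=0, R=0: circuit gives 0, formula gives 1.

No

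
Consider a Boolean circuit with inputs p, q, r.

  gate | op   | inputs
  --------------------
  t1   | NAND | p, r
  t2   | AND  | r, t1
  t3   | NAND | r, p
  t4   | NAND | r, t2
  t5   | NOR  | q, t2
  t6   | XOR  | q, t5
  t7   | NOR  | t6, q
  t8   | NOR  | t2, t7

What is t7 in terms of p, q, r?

t1 = p NAND r
t2 = r AND t1 = r AND (p NAND r)
t5 = q NOR t2 = q NOR (r AND (p NAND r))
t6 = q XOR t5 = q XOR (q NOR (r AND (p NAND r)))
t7 = t6 NOR q = (q XOR (q NOR (r AND (p NAND r)))) NOR q

(q XOR (q NOR (r AND (p NAND r)))) NOR q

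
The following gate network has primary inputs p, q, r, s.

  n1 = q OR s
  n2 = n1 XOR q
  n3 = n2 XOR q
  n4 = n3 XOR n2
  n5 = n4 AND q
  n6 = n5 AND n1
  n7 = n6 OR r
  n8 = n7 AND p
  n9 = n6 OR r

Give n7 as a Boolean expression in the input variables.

((((((q OR s) XOR q) XOR q) XOR ((q OR s) XOR q)) AND q) AND (q OR s)) OR r

n1 = q OR s
n2 = n1 XOR q = (q OR s) XOR q
n3 = n2 XOR q = ((q OR s) XOR q) XOR q
n4 = n3 XOR n2 = (((q OR s) XOR q) XOR q) XOR ((q OR s) XOR q)
n5 = n4 AND q = ((((q OR s) XOR q) XOR q) XOR ((q OR s) XOR q)) AND q
n6 = n5 AND n1 = (((((q OR s) XOR q) XOR q) XOR ((q OR s) XOR q)) AND q) AND (q OR s)
n7 = n6 OR r = ((((((q OR s) XOR q) XOR q) XOR ((q OR s) XOR q)) AND q) AND (q OR s)) OR r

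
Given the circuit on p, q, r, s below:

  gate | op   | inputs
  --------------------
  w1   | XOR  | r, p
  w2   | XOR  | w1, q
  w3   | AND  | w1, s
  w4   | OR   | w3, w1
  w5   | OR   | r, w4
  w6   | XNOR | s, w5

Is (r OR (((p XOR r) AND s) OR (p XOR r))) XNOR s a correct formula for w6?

w1 = r XOR p
w3 = w1 AND s = (r XOR p) AND s
w4 = w3 OR w1 = ((r XOR p) AND s) OR (r XOR p)
w5 = r OR w4 = r OR (((r XOR p) AND s) OR (r XOR p))
w6 = s XNOR w5 = s XNOR (r OR (((r XOR p) AND s) OR (r XOR p)))
At p=0, q=0, r=0, s=1: circuit gives 0, formula gives 0.
At p=0, q=0, r=0, s=0: circuit gives 1, formula gives 1.
Agrees on all 16 inputs.

Yes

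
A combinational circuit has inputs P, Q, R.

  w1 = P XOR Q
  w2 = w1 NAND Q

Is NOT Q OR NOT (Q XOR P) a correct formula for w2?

w1 = P XOR Q
w2 = w1 NAND Q = (P XOR Q) NAND Q
At P=0, Q=1, R=0: circuit gives 0, formula gives 0.
At P=0, Q=0, R=0: circuit gives 1, formula gives 1.
Agrees on all 8 inputs.

Yes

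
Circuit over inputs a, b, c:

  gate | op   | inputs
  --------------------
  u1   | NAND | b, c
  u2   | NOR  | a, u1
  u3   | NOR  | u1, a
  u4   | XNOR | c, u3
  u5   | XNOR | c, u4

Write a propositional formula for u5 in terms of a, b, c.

u1 = b NAND c
u3 = u1 NOR a = (b NAND c) NOR a
u4 = c XNOR u3 = c XNOR ((b NAND c) NOR a)
u5 = c XNOR u4 = c XNOR (c XNOR ((b NAND c) NOR a))

c XNOR (c XNOR ((b NAND c) NOR a))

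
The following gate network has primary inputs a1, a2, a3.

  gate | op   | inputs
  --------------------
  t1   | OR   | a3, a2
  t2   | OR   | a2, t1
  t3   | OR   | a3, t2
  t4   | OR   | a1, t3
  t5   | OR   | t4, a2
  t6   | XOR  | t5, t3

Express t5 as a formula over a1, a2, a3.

t1 = a3 OR a2
t2 = a2 OR t1 = a2 OR (a3 OR a2)
t3 = a3 OR t2 = a3 OR (a2 OR (a3 OR a2))
t4 = a1 OR t3 = a1 OR (a3 OR (a2 OR (a3 OR a2)))
t5 = t4 OR a2 = (a1 OR (a3 OR (a2 OR (a3 OR a2)))) OR a2

(a1 OR (a3 OR (a2 OR (a3 OR a2)))) OR a2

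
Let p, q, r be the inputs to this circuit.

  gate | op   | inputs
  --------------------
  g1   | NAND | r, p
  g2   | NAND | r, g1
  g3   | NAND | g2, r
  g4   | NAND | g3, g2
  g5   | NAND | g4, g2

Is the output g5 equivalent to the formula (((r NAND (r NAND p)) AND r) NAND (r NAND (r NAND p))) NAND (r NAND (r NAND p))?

g1 = r NAND p
g2 = r NAND g1 = r NAND (r NAND p)
g3 = g2 NAND r = (r NAND (r NAND p)) NAND r
g4 = g3 NAND g2 = ((r NAND (r NAND p)) NAND r) NAND (r NAND (r NAND p))
g5 = g4 NAND g2 = (((r NAND (r NAND p)) NAND r) NAND (r NAND (r NAND p))) NAND (r NAND (r NAND p))
At p=0, q=0, r=0: circuit gives 1, formula gives 0.

No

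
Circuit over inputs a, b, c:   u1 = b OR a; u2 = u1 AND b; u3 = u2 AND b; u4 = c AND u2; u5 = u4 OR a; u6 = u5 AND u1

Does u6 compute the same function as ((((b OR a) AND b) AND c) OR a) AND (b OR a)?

u1 = b OR a
u2 = u1 AND b = (b OR a) AND b
u4 = c AND u2 = c AND ((b OR a) AND b)
u5 = u4 OR a = (c AND ((b OR a) AND b)) OR a
u6 = u5 AND u1 = ((c AND ((b OR a) AND b)) OR a) AND (b OR a)
At a=0, b=0, c=0: circuit gives 0, formula gives 0.
At a=0, b=1, c=1: circuit gives 1, formula gives 1.
Agrees on all 8 inputs.

Yes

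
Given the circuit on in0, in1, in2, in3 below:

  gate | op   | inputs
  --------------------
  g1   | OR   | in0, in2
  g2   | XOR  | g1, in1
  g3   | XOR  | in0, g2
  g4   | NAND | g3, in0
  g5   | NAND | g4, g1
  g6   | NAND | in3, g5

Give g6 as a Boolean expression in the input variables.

in3 NAND (((in0 XOR ((in0 OR in2) XOR in1)) NAND in0) NAND (in0 OR in2))

g1 = in0 OR in2
g2 = g1 XOR in1 = (in0 OR in2) XOR in1
g3 = in0 XOR g2 = in0 XOR ((in0 OR in2) XOR in1)
g4 = g3 NAND in0 = (in0 XOR ((in0 OR in2) XOR in1)) NAND in0
g5 = g4 NAND g1 = ((in0 XOR ((in0 OR in2) XOR in1)) NAND in0) NAND (in0 OR in2)
g6 = in3 NAND g5 = in3 NAND (((in0 XOR ((in0 OR in2) XOR in1)) NAND in0) NAND (in0 OR in2))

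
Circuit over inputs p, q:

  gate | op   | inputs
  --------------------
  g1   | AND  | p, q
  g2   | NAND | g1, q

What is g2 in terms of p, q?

g1 = p AND q
g2 = g1 NAND q = (p AND q) NAND q

(p AND q) NAND q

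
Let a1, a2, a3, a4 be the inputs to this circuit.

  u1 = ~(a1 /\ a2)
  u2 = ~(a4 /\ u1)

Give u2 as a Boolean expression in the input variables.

~(a4 /\ (~(a1 /\ a2)))

u1 = ~(a1 /\ a2)
u2 = ~(a4 /\ u1) = ~(a4 /\ (~(a1 /\ a2)))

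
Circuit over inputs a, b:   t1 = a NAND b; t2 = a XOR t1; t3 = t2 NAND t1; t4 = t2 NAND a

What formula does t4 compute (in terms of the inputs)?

t1 = a NAND b
t2 = a XOR t1 = a XOR (a NAND b)
t4 = t2 NAND a = (a XOR (a NAND b)) NAND a

(a XOR (a NAND b)) NAND a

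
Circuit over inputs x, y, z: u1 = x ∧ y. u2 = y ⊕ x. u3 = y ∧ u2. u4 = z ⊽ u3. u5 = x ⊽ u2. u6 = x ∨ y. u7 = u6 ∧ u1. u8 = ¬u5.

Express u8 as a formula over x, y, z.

u2 = y ⊕ x
u5 = x ⊽ u2 = x ⊽ (y ⊕ x)
u8 = ¬u5 = ¬(x ⊽ (y ⊕ x))

¬(x ⊽ (y ⊕ x))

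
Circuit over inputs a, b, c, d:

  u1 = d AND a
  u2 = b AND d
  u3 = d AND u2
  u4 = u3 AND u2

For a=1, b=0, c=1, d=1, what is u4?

0

u2 = 0 AND 1 = 0
u3 = 1 AND 0 = 0
u4 = 0 AND 0 = 0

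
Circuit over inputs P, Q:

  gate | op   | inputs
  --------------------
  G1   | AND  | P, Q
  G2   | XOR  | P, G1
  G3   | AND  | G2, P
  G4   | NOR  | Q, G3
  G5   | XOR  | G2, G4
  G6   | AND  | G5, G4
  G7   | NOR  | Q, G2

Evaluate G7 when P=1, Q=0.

G1 = 1 AND 0 = 0
G2 = 1 XOR 0 = 1
G7 = 0 NOR 1 = 0

0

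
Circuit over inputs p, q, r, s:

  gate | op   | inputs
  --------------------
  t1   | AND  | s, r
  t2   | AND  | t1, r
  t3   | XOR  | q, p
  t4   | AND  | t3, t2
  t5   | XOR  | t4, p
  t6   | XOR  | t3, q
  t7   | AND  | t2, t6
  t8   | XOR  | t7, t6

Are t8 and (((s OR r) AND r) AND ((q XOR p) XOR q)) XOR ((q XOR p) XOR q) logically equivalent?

t1 = s AND r
t2 = t1 AND r = (s AND r) AND r
t3 = q XOR p
t6 = t3 XOR q = (q XOR p) XOR q
t7 = t2 AND t6 = ((s AND r) AND r) AND ((q XOR p) XOR q)
t8 = t7 XOR t6 = (((s AND r) AND r) AND ((q XOR p) XOR q)) XOR ((q XOR p) XOR q)
At p=1, q=0, r=1, s=0: circuit gives 1, formula gives 0.

No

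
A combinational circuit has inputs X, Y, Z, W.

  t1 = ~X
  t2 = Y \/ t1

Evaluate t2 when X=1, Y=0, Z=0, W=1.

0

t1 = ~1 = 0
t2 = 0 \/ 0 = 0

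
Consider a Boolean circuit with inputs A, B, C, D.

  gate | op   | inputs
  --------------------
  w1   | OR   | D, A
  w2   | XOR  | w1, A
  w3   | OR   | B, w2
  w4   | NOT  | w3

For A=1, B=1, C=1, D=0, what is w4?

w1 = 0 OR 1 = 1
w2 = 1 XOR 1 = 0
w3 = 1 OR 0 = 1
w4 = NOT 1 = 0

0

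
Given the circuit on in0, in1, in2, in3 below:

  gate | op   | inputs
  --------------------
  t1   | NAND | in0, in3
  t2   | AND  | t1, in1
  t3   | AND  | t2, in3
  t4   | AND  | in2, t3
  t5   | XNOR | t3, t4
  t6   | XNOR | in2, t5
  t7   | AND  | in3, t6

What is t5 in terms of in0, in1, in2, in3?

t1 = in0 NAND in3
t2 = t1 AND in1 = (in0 NAND in3) AND in1
t3 = t2 AND in3 = ((in0 NAND in3) AND in1) AND in3
t4 = in2 AND t3 = in2 AND (((in0 NAND in3) AND in1) AND in3)
t5 = t3 XNOR t4 = (((in0 NAND in3) AND in1) AND in3) XNOR (in2 AND (((in0 NAND in3) AND in1) AND in3))

(((in0 NAND in3) AND in1) AND in3) XNOR (in2 AND (((in0 NAND in3) AND in1) AND in3))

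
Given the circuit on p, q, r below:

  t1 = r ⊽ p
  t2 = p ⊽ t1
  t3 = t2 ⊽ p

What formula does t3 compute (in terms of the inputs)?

(p ⊽ (r ⊽ p)) ⊽ p

t1 = r ⊽ p
t2 = p ⊽ t1 = p ⊽ (r ⊽ p)
t3 = t2 ⊽ p = (p ⊽ (r ⊽ p)) ⊽ p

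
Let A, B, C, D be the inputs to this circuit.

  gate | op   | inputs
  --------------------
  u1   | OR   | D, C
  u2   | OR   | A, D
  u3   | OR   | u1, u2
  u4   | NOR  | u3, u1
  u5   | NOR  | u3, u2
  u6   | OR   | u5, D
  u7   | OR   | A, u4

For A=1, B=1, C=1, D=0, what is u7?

u1 = 0 OR 1 = 1
u2 = 1 OR 0 = 1
u3 = 1 OR 1 = 1
u4 = 1 NOR 1 = 0
u7 = 1 OR 0 = 1

1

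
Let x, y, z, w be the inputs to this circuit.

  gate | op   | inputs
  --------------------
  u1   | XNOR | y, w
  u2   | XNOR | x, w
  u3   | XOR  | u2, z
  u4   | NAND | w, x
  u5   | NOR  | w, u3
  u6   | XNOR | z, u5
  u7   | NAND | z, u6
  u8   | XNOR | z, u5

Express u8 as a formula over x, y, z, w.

z XNOR (w NOR ((x XNOR w) XOR z))

u2 = x XNOR w
u3 = u2 XOR z = (x XNOR w) XOR z
u5 = w NOR u3 = w NOR ((x XNOR w) XOR z)
u8 = z XNOR u5 = z XNOR (w NOR ((x XNOR w) XOR z))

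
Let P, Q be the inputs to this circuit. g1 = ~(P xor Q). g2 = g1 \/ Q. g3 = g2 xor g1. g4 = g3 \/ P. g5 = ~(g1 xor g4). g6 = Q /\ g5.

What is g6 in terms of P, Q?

g1 = ~(P xor Q)
g2 = g1 \/ Q = (~(P xor Q)) \/ Q
g3 = g2 xor g1 = ((~(P xor Q)) \/ Q) xor (~(P xor Q))
g4 = g3 \/ P = (((~(P xor Q)) \/ Q) xor (~(P xor Q))) \/ P
g5 = ~(g1 xor g4) = ~((~(P xor Q)) xor ((((~(P xor Q)) \/ Q) xor (~(P xor Q))) \/ P))
g6 = Q /\ g5 = Q /\ (~((~(P xor Q)) xor ((((~(P xor Q)) \/ Q) xor (~(P xor Q))) \/ P)))

Q /\ (~((~(P xor Q)) xor ((((~(P xor Q)) \/ Q) xor (~(P xor Q))) \/ P)))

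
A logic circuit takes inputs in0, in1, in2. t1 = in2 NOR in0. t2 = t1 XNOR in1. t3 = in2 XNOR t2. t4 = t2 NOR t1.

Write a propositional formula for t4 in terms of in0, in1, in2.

((in2 NOR in0) XNOR in1) NOR (in2 NOR in0)

t1 = in2 NOR in0
t2 = t1 XNOR in1 = (in2 NOR in0) XNOR in1
t4 = t2 NOR t1 = ((in2 NOR in0) XNOR in1) NOR (in2 NOR in0)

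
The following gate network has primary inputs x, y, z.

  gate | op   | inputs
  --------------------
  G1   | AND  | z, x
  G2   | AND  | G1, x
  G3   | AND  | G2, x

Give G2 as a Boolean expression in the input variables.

G1 = z AND x
G2 = G1 AND x = (z AND x) AND x

(z AND x) AND x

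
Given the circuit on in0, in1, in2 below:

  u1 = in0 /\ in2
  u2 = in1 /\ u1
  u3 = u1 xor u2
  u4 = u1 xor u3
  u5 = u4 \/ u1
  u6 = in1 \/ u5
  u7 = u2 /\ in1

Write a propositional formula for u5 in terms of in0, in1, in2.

((in0 /\ in2) xor ((in0 /\ in2) xor (in1 /\ (in0 /\ in2)))) \/ (in0 /\ in2)

u1 = in0 /\ in2
u2 = in1 /\ u1 = in1 /\ (in0 /\ in2)
u3 = u1 xor u2 = (in0 /\ in2) xor (in1 /\ (in0 /\ in2))
u4 = u1 xor u3 = (in0 /\ in2) xor ((in0 /\ in2) xor (in1 /\ (in0 /\ in2)))
u5 = u4 \/ u1 = ((in0 /\ in2) xor ((in0 /\ in2) xor (in1 /\ (in0 /\ in2)))) \/ (in0 /\ in2)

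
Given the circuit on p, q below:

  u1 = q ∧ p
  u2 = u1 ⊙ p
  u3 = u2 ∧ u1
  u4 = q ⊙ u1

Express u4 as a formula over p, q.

u1 = q ∧ p
u4 = q ⊙ u1 = q ⊙ (q ∧ p)

q ⊙ (q ∧ p)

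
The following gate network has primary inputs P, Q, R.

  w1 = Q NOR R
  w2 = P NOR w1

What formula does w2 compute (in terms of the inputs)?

P NOR (Q NOR R)

w1 = Q NOR R
w2 = P NOR w1 = P NOR (Q NOR R)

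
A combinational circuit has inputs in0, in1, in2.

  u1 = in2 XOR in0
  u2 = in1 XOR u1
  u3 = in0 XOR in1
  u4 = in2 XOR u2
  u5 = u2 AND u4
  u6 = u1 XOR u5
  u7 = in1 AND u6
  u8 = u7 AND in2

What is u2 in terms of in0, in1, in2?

u1 = in2 XOR in0
u2 = in1 XOR u1 = in1 XOR (in2 XOR in0)

in1 XOR (in2 XOR in0)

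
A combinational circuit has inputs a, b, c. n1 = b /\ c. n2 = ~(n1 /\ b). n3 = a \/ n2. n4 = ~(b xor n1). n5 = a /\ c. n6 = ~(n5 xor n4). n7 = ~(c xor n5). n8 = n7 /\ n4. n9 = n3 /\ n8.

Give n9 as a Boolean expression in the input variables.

n1 = b /\ c
n2 = ~(n1 /\ b) = ~((b /\ c) /\ b)
n3 = a \/ n2 = a \/ (~((b /\ c) /\ b))
n4 = ~(b xor n1) = ~(b xor (b /\ c))
n5 = a /\ c
n7 = ~(c xor n5) = ~(c xor (a /\ c))
n8 = n7 /\ n4 = (~(c xor (a /\ c))) /\ (~(b xor (b /\ c)))
n9 = n3 /\ n8 = (a \/ (~((b /\ c) /\ b))) /\ ((~(c xor (a /\ c))) /\ (~(b xor (b /\ c))))

(a \/ (~((b /\ c) /\ b))) /\ ((~(c xor (a /\ c))) /\ (~(b xor (b /\ c))))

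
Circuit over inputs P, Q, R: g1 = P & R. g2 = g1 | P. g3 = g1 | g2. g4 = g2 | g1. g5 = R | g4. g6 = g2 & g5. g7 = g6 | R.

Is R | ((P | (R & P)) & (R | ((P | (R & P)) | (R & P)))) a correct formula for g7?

Yes

g1 = P & R
g2 = g1 | P = (P & R) | P
g4 = g2 | g1 = ((P & R) | P) | (P & R)
g5 = R | g4 = R | (((P & R) | P) | (P & R))
g6 = g2 & g5 = ((P & R) | P) & (R | (((P & R) | P) | (P & R)))
g7 = g6 | R = (((P & R) | P) & (R | (((P & R) | P) | (P & R)))) | R
At P=0, Q=0, R=0: circuit gives 0, formula gives 0.
At P=0, Q=0, R=1: circuit gives 1, formula gives 1.
Agrees on all 8 inputs.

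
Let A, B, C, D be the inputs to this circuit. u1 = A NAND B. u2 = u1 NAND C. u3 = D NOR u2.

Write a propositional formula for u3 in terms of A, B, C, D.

D NOR ((A NAND B) NAND C)

u1 = A NAND B
u2 = u1 NAND C = (A NAND B) NAND C
u3 = D NOR u2 = D NOR ((A NAND B) NAND C)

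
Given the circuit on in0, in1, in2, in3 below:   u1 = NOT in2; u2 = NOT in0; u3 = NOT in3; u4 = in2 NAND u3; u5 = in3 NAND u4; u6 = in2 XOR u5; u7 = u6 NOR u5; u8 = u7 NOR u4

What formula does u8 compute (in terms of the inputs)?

((in2 XOR (in3 NAND (in2 NAND NOT in3))) NOR (in3 NAND (in2 NAND NOT in3))) NOR (in2 NAND NOT in3)

u3 = NOT in3
u4 = in2 NAND u3 = in2 NAND NOT in3
u5 = in3 NAND u4 = in3 NAND (in2 NAND NOT in3)
u6 = in2 XOR u5 = in2 XOR (in3 NAND (in2 NAND NOT in3))
u7 = u6 NOR u5 = (in2 XOR (in3 NAND (in2 NAND NOT in3))) NOR (in3 NAND (in2 NAND NOT in3))
u8 = u7 NOR u4 = ((in2 XOR (in3 NAND (in2 NAND NOT in3))) NOR (in3 NAND (in2 NAND NOT in3))) NOR (in2 NAND NOT in3)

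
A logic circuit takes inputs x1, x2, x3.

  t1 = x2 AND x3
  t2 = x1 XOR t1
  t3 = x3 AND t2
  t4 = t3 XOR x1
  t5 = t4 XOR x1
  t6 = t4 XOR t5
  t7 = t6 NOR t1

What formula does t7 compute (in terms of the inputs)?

(((x3 AND (x1 XOR (x2 AND x3))) XOR x1) XOR (((x3 AND (x1 XOR (x2 AND x3))) XOR x1) XOR x1)) NOR (x2 AND x3)

t1 = x2 AND x3
t2 = x1 XOR t1 = x1 XOR (x2 AND x3)
t3 = x3 AND t2 = x3 AND (x1 XOR (x2 AND x3))
t4 = t3 XOR x1 = (x3 AND (x1 XOR (x2 AND x3))) XOR x1
t5 = t4 XOR x1 = ((x3 AND (x1 XOR (x2 AND x3))) XOR x1) XOR x1
t6 = t4 XOR t5 = ((x3 AND (x1 XOR (x2 AND x3))) XOR x1) XOR (((x3 AND (x1 XOR (x2 AND x3))) XOR x1) XOR x1)
t7 = t6 NOR t1 = (((x3 AND (x1 XOR (x2 AND x3))) XOR x1) XOR (((x3 AND (x1 XOR (x2 AND x3))) XOR x1) XOR x1)) NOR (x2 AND x3)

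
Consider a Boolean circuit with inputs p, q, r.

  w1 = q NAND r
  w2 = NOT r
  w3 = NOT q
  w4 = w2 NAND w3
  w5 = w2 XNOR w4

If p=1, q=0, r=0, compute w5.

0

w2 = NOT 0 = 1
w3 = NOT 0 = 1
w4 = 1 NAND 1 = 0
w5 = 1 XNOR 0 = 0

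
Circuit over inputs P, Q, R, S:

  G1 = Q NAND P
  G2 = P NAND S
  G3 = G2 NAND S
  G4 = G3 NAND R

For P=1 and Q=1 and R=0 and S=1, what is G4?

G2 = 1 NAND 1 = 0
G3 = 0 NAND 1 = 1
G4 = 1 NAND 0 = 1

1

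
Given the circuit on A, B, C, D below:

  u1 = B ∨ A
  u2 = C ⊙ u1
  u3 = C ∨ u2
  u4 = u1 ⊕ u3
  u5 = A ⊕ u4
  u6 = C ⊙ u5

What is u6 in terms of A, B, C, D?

u1 = B ∨ A
u2 = C ⊙ u1 = C ⊙ (B ∨ A)
u3 = C ∨ u2 = C ∨ (C ⊙ (B ∨ A))
u4 = u1 ⊕ u3 = (B ∨ A) ⊕ (C ∨ (C ⊙ (B ∨ A)))
u5 = A ⊕ u4 = A ⊕ ((B ∨ A) ⊕ (C ∨ (C ⊙ (B ∨ A))))
u6 = C ⊙ u5 = C ⊙ (A ⊕ ((B ∨ A) ⊕ (C ∨ (C ⊙ (B ∨ A)))))

C ⊙ (A ⊕ ((B ∨ A) ⊕ (C ∨ (C ⊙ (B ∨ A)))))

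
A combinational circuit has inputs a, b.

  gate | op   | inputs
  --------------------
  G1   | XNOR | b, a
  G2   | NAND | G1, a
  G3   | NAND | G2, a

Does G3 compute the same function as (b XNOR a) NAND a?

G1 = b XNOR a
G2 = G1 NAND a = (b XNOR a) NAND a
G3 = G2 NAND a = ((b XNOR a) NAND a) NAND a
At a=1, b=0: circuit gives 0, formula gives 1.

No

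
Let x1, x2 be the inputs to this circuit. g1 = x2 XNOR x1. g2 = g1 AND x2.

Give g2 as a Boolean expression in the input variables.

(x2 XNOR x1) AND x2

g1 = x2 XNOR x1
g2 = g1 AND x2 = (x2 XNOR x1) AND x2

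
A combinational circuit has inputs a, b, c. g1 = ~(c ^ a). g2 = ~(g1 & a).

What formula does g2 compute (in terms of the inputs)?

g1 = ~(c ^ a)
g2 = ~(g1 & a) = ~((~(c ^ a)) & a)

~((~(c ^ a)) & a)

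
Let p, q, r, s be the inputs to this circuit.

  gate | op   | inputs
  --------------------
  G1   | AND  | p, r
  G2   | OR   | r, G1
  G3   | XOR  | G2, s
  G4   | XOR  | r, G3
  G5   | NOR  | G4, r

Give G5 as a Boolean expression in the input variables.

(r XOR ((r OR (p AND r)) XOR s)) NOR r

G1 = p AND r
G2 = r OR G1 = r OR (p AND r)
G3 = G2 XOR s = (r OR (p AND r)) XOR s
G4 = r XOR G3 = r XOR ((r OR (p AND r)) XOR s)
G5 = G4 NOR r = (r XOR ((r OR (p AND r)) XOR s)) NOR r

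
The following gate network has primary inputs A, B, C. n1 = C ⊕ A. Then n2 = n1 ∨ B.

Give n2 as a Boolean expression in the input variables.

(C ⊕ A) ∨ B

n1 = C ⊕ A
n2 = n1 ∨ B = (C ⊕ A) ∨ B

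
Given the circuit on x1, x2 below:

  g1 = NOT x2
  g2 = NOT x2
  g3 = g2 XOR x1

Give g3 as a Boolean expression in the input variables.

g2 = NOT x2
g3 = g2 XOR x1 = NOT x2 XOR x1

NOT x2 XOR x1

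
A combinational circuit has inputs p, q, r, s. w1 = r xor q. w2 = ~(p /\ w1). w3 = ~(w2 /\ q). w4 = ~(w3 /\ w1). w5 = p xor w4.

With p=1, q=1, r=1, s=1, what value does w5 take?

w1 = 1 xor 1 = 0
w2 = ~(1 /\ 0) = 1
w3 = ~(1 /\ 1) = 0
w4 = ~(0 /\ 0) = 1
w5 = 1 xor 1 = 0

0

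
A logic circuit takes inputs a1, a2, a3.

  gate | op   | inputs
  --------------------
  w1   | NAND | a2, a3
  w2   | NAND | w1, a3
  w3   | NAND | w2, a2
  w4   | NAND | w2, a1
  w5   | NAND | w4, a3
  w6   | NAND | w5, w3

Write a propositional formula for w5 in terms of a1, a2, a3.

w1 = a2 NAND a3
w2 = w1 NAND a3 = (a2 NAND a3) NAND a3
w4 = w2 NAND a1 = ((a2 NAND a3) NAND a3) NAND a1
w5 = w4 NAND a3 = (((a2 NAND a3) NAND a3) NAND a1) NAND a3

(((a2 NAND a3) NAND a3) NAND a1) NAND a3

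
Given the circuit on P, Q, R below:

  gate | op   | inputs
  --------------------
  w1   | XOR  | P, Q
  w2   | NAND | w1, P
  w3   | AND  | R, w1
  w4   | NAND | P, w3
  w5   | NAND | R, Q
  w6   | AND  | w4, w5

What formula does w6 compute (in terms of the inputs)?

w1 = P XOR Q
w3 = R AND w1 = R AND (P XOR Q)
w4 = P NAND w3 = P NAND (R AND (P XOR Q))
w5 = R NAND Q
w6 = w4 AND w5 = (P NAND (R AND (P XOR Q))) AND (R NAND Q)

(P NAND (R AND (P XOR Q))) AND (R NAND Q)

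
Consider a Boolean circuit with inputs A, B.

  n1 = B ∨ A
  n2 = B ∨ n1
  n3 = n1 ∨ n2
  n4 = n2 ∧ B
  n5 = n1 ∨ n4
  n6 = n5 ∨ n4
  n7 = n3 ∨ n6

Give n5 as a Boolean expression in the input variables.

n1 = B ∨ A
n2 = B ∨ n1 = B ∨ (B ∨ A)
n4 = n2 ∧ B = (B ∨ (B ∨ A)) ∧ B
n5 = n1 ∨ n4 = (B ∨ A) ∨ ((B ∨ (B ∨ A)) ∧ B)

(B ∨ A) ∨ ((B ∨ (B ∨ A)) ∧ B)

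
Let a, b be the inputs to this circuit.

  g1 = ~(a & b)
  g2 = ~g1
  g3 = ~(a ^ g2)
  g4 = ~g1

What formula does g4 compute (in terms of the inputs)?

~(~(a & b))

g1 = ~(a & b)
g4 = ~g1 = ~(~(a & b))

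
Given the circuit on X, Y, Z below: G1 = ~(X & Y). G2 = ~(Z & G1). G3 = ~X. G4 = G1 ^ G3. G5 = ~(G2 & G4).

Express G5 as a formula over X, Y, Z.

G1 = ~(X & Y)
G2 = ~(Z & G1) = ~(Z & (~(X & Y)))
G3 = ~X
G4 = G1 ^ G3 = (~(X & Y)) ^ ~X
G5 = ~(G2 & G4) = ~((~(Z & (~(X & Y)))) & ((~(X & Y)) ^ ~X))

~((~(Z & (~(X & Y)))) & ((~(X & Y)) ^ ~X))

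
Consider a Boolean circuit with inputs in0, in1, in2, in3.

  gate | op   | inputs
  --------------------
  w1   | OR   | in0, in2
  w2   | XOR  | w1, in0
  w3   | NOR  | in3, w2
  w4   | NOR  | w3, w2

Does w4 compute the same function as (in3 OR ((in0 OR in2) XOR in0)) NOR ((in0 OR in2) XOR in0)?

No

w1 = in0 OR in2
w2 = w1 XOR in0 = (in0 OR in2) XOR in0
w3 = in3 NOR w2 = in3 NOR ((in0 OR in2) XOR in0)
w4 = w3 NOR w2 = (in3 NOR ((in0 OR in2) XOR in0)) NOR ((in0 OR in2) XOR in0)
At in0=0, in1=0, in2=0, in3=0: circuit gives 0, formula gives 1.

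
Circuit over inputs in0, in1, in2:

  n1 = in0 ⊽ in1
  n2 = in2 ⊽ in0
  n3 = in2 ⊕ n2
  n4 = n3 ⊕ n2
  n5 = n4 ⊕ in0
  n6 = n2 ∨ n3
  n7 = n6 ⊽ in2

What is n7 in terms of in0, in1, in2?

((in2 ⊽ in0) ∨ (in2 ⊕ (in2 ⊽ in0))) ⊽ in2

n2 = in2 ⊽ in0
n3 = in2 ⊕ n2 = in2 ⊕ (in2 ⊽ in0)
n6 = n2 ∨ n3 = (in2 ⊽ in0) ∨ (in2 ⊕ (in2 ⊽ in0))
n7 = n6 ⊽ in2 = ((in2 ⊽ in0) ∨ (in2 ⊕ (in2 ⊽ in0))) ⊽ in2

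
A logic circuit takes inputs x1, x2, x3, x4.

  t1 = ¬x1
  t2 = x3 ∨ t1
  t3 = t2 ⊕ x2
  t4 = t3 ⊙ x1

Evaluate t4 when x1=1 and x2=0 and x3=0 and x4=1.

t1 = ¬1 = 0
t2 = 0 ∨ 0 = 0
t3 = 0 ⊕ 0 = 0
t4 = 0 ⊙ 1 = 0

0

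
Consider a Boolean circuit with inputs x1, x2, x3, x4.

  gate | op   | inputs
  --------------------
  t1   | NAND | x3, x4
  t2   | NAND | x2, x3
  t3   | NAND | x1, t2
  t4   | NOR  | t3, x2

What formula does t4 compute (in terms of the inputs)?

t2 = x2 NAND x3
t3 = x1 NAND t2 = x1 NAND (x2 NAND x3)
t4 = t3 NOR x2 = (x1 NAND (x2 NAND x3)) NOR x2

(x1 NAND (x2 NAND x3)) NOR x2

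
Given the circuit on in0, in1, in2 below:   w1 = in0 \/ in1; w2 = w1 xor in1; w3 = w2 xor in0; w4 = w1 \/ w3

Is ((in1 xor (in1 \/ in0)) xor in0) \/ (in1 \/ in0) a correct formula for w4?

Yes

w1 = in0 \/ in1
w2 = w1 xor in1 = (in0 \/ in1) xor in1
w3 = w2 xor in0 = ((in0 \/ in1) xor in1) xor in0
w4 = w1 \/ w3 = (in0 \/ in1) \/ (((in0 \/ in1) xor in1) xor in0)
At in0=0, in1=0, in2=0: circuit gives 0, formula gives 0.
At in0=0, in1=1, in2=0: circuit gives 1, formula gives 1.
Agrees on all 8 inputs.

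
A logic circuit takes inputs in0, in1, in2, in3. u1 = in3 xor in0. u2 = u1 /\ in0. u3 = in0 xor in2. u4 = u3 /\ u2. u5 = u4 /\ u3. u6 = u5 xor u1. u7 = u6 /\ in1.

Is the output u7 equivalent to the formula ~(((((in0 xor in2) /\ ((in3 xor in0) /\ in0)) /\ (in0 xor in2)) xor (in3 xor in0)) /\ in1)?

No

u1 = in3 xor in0
u2 = u1 /\ in0 = (in3 xor in0) /\ in0
u3 = in0 xor in2
u4 = u3 /\ u2 = (in0 xor in2) /\ ((in3 xor in0) /\ in0)
u5 = u4 /\ u3 = ((in0 xor in2) /\ ((in3 xor in0) /\ in0)) /\ (in0 xor in2)
u6 = u5 xor u1 = (((in0 xor in2) /\ ((in3 xor in0) /\ in0)) /\ (in0 xor in2)) xor (in3 xor in0)
u7 = u6 /\ in1 = ((((in0 xor in2) /\ ((in3 xor in0) /\ in0)) /\ (in0 xor in2)) xor (in3 xor in0)) /\ in1
At in0=0, in1=0, in2=0, in3=0: circuit gives 0, formula gives 1.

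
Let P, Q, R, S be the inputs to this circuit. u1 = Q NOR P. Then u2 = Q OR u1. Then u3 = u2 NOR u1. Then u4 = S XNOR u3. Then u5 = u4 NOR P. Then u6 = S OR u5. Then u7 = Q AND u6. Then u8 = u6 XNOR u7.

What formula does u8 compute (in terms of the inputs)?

(S OR ((S XNOR ((Q OR (Q NOR P)) NOR (Q NOR P))) NOR P)) XNOR (Q AND (S OR ((S XNOR ((Q OR (Q NOR P)) NOR (Q NOR P))) NOR P)))

u1 = Q NOR P
u2 = Q OR u1 = Q OR (Q NOR P)
u3 = u2 NOR u1 = (Q OR (Q NOR P)) NOR (Q NOR P)
u4 = S XNOR u3 = S XNOR ((Q OR (Q NOR P)) NOR (Q NOR P))
u5 = u4 NOR P = (S XNOR ((Q OR (Q NOR P)) NOR (Q NOR P))) NOR P
u6 = S OR u5 = S OR ((S XNOR ((Q OR (Q NOR P)) NOR (Q NOR P))) NOR P)
u7 = Q AND u6 = Q AND (S OR ((S XNOR ((Q OR (Q NOR P)) NOR (Q NOR P))) NOR P))
u8 = u6 XNOR u7 = (S OR ((S XNOR ((Q OR (Q NOR P)) NOR (Q NOR P))) NOR P)) XNOR (Q AND (S OR ((S XNOR ((Q OR (Q NOR P)) NOR (Q NOR P))) NOR P)))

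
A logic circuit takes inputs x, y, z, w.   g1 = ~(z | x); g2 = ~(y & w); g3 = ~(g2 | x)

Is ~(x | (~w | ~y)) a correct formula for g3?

Yes

g2 = ~(y & w)
g3 = ~(g2 | x) = ~((~(y & w)) | x)
At x=0, y=0, z=0, w=0: circuit gives 0, formula gives 0.
At x=0, y=1, z=0, w=1: circuit gives 1, formula gives 1.
Agrees on all 16 inputs.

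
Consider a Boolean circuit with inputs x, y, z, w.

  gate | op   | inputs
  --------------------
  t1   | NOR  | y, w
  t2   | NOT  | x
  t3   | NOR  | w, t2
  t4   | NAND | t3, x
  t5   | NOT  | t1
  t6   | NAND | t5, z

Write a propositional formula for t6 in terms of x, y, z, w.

NOT (y NOR w) NAND z

t1 = y NOR w
t5 = NOT t1 = NOT (y NOR w)
t6 = t5 NAND z = NOT (y NOR w) NAND z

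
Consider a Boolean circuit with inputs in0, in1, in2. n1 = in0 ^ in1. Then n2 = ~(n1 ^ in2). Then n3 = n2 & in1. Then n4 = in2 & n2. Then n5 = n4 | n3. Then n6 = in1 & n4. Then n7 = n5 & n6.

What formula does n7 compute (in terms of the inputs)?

((in2 & (~((in0 ^ in1) ^ in2))) | ((~((in0 ^ in1) ^ in2)) & in1)) & (in1 & (in2 & (~((in0 ^ in1) ^ in2))))

n1 = in0 ^ in1
n2 = ~(n1 ^ in2) = ~((in0 ^ in1) ^ in2)
n3 = n2 & in1 = (~((in0 ^ in1) ^ in2)) & in1
n4 = in2 & n2 = in2 & (~((in0 ^ in1) ^ in2))
n5 = n4 | n3 = (in2 & (~((in0 ^ in1) ^ in2))) | ((~((in0 ^ in1) ^ in2)) & in1)
n6 = in1 & n4 = in1 & (in2 & (~((in0 ^ in1) ^ in2)))
n7 = n5 & n6 = ((in2 & (~((in0 ^ in1) ^ in2))) | ((~((in0 ^ in1) ^ in2)) & in1)) & (in1 & (in2 & (~((in0 ^ in1) ^ in2))))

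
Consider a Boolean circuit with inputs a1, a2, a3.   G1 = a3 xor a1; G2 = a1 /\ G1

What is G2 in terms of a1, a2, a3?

a1 /\ (a3 xor a1)

G1 = a3 xor a1
G2 = a1 /\ G1 = a1 /\ (a3 xor a1)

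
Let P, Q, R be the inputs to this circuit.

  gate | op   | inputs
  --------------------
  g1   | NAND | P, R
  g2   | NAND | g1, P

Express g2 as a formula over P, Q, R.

g1 = P NAND R
g2 = g1 NAND P = (P NAND R) NAND P

(P NAND R) NAND P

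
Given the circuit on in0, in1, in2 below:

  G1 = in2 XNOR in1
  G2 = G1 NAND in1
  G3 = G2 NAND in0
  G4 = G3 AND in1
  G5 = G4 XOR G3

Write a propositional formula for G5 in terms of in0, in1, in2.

((((in2 XNOR in1) NAND in1) NAND in0) AND in1) XOR (((in2 XNOR in1) NAND in1) NAND in0)

G1 = in2 XNOR in1
G2 = G1 NAND in1 = (in2 XNOR in1) NAND in1
G3 = G2 NAND in0 = ((in2 XNOR in1) NAND in1) NAND in0
G4 = G3 AND in1 = (((in2 XNOR in1) NAND in1) NAND in0) AND in1
G5 = G4 XOR G3 = ((((in2 XNOR in1) NAND in1) NAND in0) AND in1) XOR (((in2 XNOR in1) NAND in1) NAND in0)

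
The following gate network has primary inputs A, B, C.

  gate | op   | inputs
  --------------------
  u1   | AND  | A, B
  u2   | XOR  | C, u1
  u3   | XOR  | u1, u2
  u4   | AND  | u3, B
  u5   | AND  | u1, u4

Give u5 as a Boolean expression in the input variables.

(A AND B) AND (((A AND B) XOR (C XOR (A AND B))) AND B)

u1 = A AND B
u2 = C XOR u1 = C XOR (A AND B)
u3 = u1 XOR u2 = (A AND B) XOR (C XOR (A AND B))
u4 = u3 AND B = ((A AND B) XOR (C XOR (A AND B))) AND B
u5 = u1 AND u4 = (A AND B) AND (((A AND B) XOR (C XOR (A AND B))) AND B)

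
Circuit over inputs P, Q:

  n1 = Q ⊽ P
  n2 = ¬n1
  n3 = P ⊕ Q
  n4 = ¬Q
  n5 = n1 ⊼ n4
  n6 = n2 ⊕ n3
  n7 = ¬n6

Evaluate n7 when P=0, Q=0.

1

n1 = 0 ⊽ 0 = 1
n2 = ¬1 = 0
n3 = 0 ⊕ 0 = 0
n6 = 0 ⊕ 0 = 0
n7 = ¬0 = 1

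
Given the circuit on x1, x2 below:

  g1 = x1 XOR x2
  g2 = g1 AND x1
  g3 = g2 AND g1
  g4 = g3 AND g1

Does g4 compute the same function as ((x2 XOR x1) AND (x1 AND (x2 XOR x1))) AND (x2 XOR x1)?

g1 = x1 XOR x2
g2 = g1 AND x1 = (x1 XOR x2) AND x1
g3 = g2 AND g1 = ((x1 XOR x2) AND x1) AND (x1 XOR x2)
g4 = g3 AND g1 = (((x1 XOR x2) AND x1) AND (x1 XOR x2)) AND (x1 XOR x2)
At x1=0, x2=0: circuit gives 0, formula gives 0.
At x1=1, x2=0: circuit gives 1, formula gives 1.
Agrees on all 4 inputs.

Yes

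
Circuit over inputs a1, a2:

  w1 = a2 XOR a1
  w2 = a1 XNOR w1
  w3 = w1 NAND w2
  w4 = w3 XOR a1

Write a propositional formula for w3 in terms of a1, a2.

w1 = a2 XOR a1
w2 = a1 XNOR w1 = a1 XNOR (a2 XOR a1)
w3 = w1 NAND w2 = (a2 XOR a1) NAND (a1 XNOR (a2 XOR a1))

(a2 XOR a1) NAND (a1 XNOR (a2 XOR a1))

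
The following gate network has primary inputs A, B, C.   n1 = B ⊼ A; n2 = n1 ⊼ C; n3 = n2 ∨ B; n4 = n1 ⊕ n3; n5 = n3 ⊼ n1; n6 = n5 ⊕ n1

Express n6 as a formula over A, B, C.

((((B ⊼ A) ⊼ C) ∨ B) ⊼ (B ⊼ A)) ⊕ (B ⊼ A)

n1 = B ⊼ A
n2 = n1 ⊼ C = (B ⊼ A) ⊼ C
n3 = n2 ∨ B = ((B ⊼ A) ⊼ C) ∨ B
n5 = n3 ⊼ n1 = (((B ⊼ A) ⊼ C) ∨ B) ⊼ (B ⊼ A)
n6 = n5 ⊕ n1 = ((((B ⊼ A) ⊼ C) ∨ B) ⊼ (B ⊼ A)) ⊕ (B ⊼ A)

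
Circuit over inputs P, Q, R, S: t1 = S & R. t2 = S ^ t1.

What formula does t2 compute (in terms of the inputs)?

S ^ (S & R)

t1 = S & R
t2 = S ^ t1 = S ^ (S & R)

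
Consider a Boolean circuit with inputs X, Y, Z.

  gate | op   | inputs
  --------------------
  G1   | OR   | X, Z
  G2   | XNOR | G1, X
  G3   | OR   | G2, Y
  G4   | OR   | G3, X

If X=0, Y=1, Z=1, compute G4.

G1 = 0 OR 1 = 1
G2 = 1 XNOR 0 = 0
G3 = 0 OR 1 = 1
G4 = 1 OR 0 = 1

1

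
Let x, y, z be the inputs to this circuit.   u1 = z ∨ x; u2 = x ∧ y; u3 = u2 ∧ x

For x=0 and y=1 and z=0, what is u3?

u2 = 0 ∧ 1 = 0
u3 = 0 ∧ 0 = 0

0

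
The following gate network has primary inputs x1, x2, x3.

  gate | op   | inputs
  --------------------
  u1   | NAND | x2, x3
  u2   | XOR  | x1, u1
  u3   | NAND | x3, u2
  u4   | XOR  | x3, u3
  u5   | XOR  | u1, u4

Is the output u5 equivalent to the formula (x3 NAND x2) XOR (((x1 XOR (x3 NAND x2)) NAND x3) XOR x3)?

u1 = x2 NAND x3
u2 = x1 XOR u1 = x1 XOR (x2 NAND x3)
u3 = x3 NAND u2 = x3 NAND (x1 XOR (x2 NAND x3))
u4 = x3 XOR u3 = x3 XOR (x3 NAND (x1 XOR (x2 NAND x3)))
u5 = u1 XOR u4 = (x2 NAND x3) XOR (x3 XOR (x3 NAND (x1 XOR (x2 NAND x3))))
At x1=0, x2=0, x3=0: circuit gives 0, formula gives 0.
At x1=1, x2=0, x3=1: circuit gives 1, formula gives 1.
Agrees on all 8 inputs.

Yes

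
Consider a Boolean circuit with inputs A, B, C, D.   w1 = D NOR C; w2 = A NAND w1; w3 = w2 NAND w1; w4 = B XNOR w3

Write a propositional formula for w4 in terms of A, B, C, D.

w1 = D NOR C
w2 = A NAND w1 = A NAND (D NOR C)
w3 = w2 NAND w1 = (A NAND (D NOR C)) NAND (D NOR C)
w4 = B XNOR w3 = B XNOR ((A NAND (D NOR C)) NAND (D NOR C))

B XNOR ((A NAND (D NOR C)) NAND (D NOR C))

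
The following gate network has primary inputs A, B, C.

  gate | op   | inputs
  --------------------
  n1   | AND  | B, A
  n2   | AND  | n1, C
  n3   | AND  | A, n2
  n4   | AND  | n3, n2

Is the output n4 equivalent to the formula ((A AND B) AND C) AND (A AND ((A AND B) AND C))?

n1 = B AND A
n2 = n1 AND C = (B AND A) AND C
n3 = A AND n2 = A AND ((B AND A) AND C)
n4 = n3 AND n2 = (A AND ((B AND A) AND C)) AND ((B AND A) AND C)
At A=0, B=0, C=0: circuit gives 0, formula gives 0.
At A=1, B=1, C=1: circuit gives 1, formula gives 1.
Agrees on all 8 inputs.

Yes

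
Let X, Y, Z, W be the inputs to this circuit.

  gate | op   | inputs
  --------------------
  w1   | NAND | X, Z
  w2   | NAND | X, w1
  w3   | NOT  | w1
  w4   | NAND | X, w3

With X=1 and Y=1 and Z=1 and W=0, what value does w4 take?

0

w1 = 1 NAND 1 = 0
w3 = NOT 0 = 1
w4 = 1 NAND 1 = 0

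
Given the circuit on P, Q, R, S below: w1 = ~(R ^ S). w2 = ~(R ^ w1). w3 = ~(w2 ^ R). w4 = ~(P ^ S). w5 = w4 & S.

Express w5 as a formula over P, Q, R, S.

w4 = ~(P ^ S)
w5 = w4 & S = (~(P ^ S)) & S

(~(P ^ S)) & S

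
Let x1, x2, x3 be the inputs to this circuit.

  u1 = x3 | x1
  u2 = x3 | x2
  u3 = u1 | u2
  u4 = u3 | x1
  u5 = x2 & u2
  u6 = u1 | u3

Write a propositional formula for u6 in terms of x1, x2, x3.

u1 = x3 | x1
u2 = x3 | x2
u3 = u1 | u2 = (x3 | x1) | (x3 | x2)
u6 = u1 | u3 = (x3 | x1) | ((x3 | x1) | (x3 | x2))

(x3 | x1) | ((x3 | x1) | (x3 | x2))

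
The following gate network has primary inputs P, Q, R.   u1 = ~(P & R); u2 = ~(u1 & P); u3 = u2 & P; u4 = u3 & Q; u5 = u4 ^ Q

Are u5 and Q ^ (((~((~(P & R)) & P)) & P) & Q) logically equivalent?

u1 = ~(P & R)
u2 = ~(u1 & P) = ~((~(P & R)) & P)
u3 = u2 & P = (~((~(P & R)) & P)) & P
u4 = u3 & Q = ((~((~(P & R)) & P)) & P) & Q
u5 = u4 ^ Q = (((~((~(P & R)) & P)) & P) & Q) ^ Q
At P=0, Q=0, R=0: circuit gives 0, formula gives 0.
At P=0, Q=1, R=0: circuit gives 1, formula gives 1.
Agrees on all 8 inputs.

Yes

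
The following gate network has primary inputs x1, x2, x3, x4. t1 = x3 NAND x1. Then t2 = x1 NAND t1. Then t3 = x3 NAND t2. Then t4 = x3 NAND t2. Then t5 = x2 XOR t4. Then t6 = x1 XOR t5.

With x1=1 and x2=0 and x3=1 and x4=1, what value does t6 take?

t1 = 1 NAND 1 = 0
t2 = 1 NAND 0 = 1
t4 = 1 NAND 1 = 0
t5 = 0 XOR 0 = 0
t6 = 1 XOR 0 = 1

1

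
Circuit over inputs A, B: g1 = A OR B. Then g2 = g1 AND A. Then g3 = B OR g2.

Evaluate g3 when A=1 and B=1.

g1 = 1 OR 1 = 1
g2 = 1 AND 1 = 1
g3 = 1 OR 1 = 1

1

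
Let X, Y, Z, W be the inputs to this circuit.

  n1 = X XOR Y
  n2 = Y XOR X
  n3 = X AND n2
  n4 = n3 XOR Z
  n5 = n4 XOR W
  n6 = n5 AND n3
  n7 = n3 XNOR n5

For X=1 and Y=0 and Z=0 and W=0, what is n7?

n2 = 0 XOR 1 = 1
n3 = 1 AND 1 = 1
n4 = 1 XOR 0 = 1
n5 = 1 XOR 0 = 1
n7 = 1 XNOR 1 = 1

1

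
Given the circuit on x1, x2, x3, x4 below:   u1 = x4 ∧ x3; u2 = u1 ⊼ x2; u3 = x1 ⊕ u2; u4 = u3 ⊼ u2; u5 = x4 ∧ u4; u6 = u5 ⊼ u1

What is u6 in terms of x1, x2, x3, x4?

u1 = x4 ∧ x3
u2 = u1 ⊼ x2 = (x4 ∧ x3) ⊼ x2
u3 = x1 ⊕ u2 = x1 ⊕ ((x4 ∧ x3) ⊼ x2)
u4 = u3 ⊼ u2 = (x1 ⊕ ((x4 ∧ x3) ⊼ x2)) ⊼ ((x4 ∧ x3) ⊼ x2)
u5 = x4 ∧ u4 = x4 ∧ ((x1 ⊕ ((x4 ∧ x3) ⊼ x2)) ⊼ ((x4 ∧ x3) ⊼ x2))
u6 = u5 ⊼ u1 = (x4 ∧ ((x1 ⊕ ((x4 ∧ x3) ⊼ x2)) ⊼ ((x4 ∧ x3) ⊼ x2))) ⊼ (x4 ∧ x3)

(x4 ∧ ((x1 ⊕ ((x4 ∧ x3) ⊼ x2)) ⊼ ((x4 ∧ x3) ⊼ x2))) ⊼ (x4 ∧ x3)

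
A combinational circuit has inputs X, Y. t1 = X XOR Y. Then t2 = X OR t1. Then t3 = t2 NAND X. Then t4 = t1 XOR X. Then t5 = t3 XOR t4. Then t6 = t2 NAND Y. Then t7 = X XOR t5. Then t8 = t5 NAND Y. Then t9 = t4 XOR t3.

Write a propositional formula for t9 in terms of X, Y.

((X XOR Y) XOR X) XOR ((X OR (X XOR Y)) NAND X)

t1 = X XOR Y
t2 = X OR t1 = X OR (X XOR Y)
t3 = t2 NAND X = (X OR (X XOR Y)) NAND X
t4 = t1 XOR X = (X XOR Y) XOR X
t9 = t4 XOR t3 = ((X XOR Y) XOR X) XOR ((X OR (X XOR Y)) NAND X)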